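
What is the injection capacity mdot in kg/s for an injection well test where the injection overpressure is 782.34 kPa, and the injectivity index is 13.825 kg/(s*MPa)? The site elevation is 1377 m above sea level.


mdot = II * dP / 1000
mdot = 13.825 * 782.34 / 1000
mdot = 10.816 kg/s


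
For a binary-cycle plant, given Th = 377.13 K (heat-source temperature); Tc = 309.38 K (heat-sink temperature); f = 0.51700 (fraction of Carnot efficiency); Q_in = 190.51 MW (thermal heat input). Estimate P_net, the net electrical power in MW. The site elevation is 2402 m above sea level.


Step 1: eta = (1 - Tc/Th)*f = (1 - 309.38/377.13)*0.517 = 0.09287712
Step 2: P_net = eta * Q_in = 0.09287712 * 190.51 = 17.694 MW
P_net = 17.694 MW


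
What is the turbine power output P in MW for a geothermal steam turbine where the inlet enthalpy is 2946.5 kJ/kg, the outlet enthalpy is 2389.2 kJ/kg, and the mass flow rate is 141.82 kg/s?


P = mdot * (h_in - h_out) / 1000
P = 141.82 * (2946.5 - 2389.2) / 1000
P = 79.036 MW


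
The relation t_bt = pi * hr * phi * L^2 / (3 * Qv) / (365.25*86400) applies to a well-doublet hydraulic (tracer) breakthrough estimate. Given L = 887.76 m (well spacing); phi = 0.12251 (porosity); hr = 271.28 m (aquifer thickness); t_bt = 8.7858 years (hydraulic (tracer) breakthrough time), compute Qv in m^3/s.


Qv = pi*hr*phi*L^2 / (3*t_bt*365.25*86400)
Qv = pi*271.28*0.12251*887.76^2 / (3*8.7858*365.25*86400)
Qv = 0.098929 m^3/s


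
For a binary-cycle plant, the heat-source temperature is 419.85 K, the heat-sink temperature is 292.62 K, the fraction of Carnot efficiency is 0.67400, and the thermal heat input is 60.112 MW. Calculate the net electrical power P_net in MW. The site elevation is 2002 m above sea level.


Step 1: eta = (1 - Tc/Th)*f = (1 - 292.62/419.85)*0.674 = 0.2042468
Step 2: P_net = eta * Q_in = 0.2042468 * 60.112 = 12.278 MW
P_net = 12.278 MW


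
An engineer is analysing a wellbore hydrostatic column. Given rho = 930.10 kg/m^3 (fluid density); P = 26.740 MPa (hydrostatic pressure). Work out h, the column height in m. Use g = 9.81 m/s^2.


h = P * 1e6 / (g * rho)
h = 26.740 * 1e6 / (9.81 * 930.10)
h = 2930.6 m


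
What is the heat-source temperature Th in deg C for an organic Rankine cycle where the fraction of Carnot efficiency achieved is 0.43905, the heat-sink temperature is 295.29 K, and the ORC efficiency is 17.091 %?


Th = Tc / (1 - (eta_orc/100)/f)
Th = 295.29 / (1 - (17.091/100)/0.43905)
Th = 483.5052 K
Convert to deg C: 483.5052 - 273.15 = 210.36 deg C
Th = 210.36 deg C


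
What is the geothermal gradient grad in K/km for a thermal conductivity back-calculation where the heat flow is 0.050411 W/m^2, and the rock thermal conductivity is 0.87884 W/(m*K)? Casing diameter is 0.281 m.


grad = q / k * 1000
grad = 0.050411 / 0.87884 * 1000
grad = 57.36084 deg C/km
Convert: 57.36084 deg C/km * 1.0 = 57.361 K/km
grad = 57.361 K/km


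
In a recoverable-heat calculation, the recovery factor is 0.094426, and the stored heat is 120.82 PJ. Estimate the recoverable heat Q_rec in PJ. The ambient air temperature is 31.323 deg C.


Q_rec = Q_s * RF
Q_rec = 120.82 * 0.094426
Q_rec = 11.409 PJ


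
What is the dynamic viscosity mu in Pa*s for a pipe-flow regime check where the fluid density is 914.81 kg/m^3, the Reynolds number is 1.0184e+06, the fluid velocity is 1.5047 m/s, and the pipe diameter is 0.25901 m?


mu = rho * vel * D / Re
mu = 914.81 * 1.5047 * 0.25901 / 1.0184e+06
mu = 0.00035009 Pa*s


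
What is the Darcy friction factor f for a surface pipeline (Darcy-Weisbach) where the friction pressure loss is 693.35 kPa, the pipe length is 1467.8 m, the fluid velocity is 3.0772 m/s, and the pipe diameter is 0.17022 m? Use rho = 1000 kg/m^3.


f = dP*1000 / ((L/D)*(rho*vel^2/2))
f = 693.35*1000 / ((1467.8/0.17022)*(1000*3.0772^2/2))
f = 0.016983


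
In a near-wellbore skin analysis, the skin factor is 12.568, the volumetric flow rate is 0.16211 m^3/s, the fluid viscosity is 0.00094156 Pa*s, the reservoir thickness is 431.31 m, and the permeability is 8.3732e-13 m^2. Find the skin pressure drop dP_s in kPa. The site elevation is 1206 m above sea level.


dP_s = S * q * mu / (2*pi*k*hr) / 1000
dP_s = 12.568 * 0.16211 * 0.00094156 / (2*pi*8.3732e-13*431.31) / 1000
dP_s = 845.40 kPa


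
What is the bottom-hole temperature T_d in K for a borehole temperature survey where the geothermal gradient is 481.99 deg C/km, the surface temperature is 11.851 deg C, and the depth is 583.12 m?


T_d = T_surf + grad * d / 1000
T_d = 11.851 + 481.99 * 583.12 / 1000
T_d = 292.9090 deg C
Convert to K: 292.9090 + 273.15 = 566.06 K
T_d = 566.06 K


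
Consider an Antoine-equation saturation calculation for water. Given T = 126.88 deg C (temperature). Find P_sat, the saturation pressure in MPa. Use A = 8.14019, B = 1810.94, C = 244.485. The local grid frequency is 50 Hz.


P_sat = 10^(A - B/(C + T)) / 760 * 0.101325
P_sat = 10^(8.14019 - 1810.94/(244.485 + 126.88)) / 760 * 0.101325
P_sat = 0.24471 MPa


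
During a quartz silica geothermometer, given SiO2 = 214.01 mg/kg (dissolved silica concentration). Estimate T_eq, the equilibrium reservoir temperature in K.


T_eq = 1309 / (5.19 - log10(SiO2)) - 273.15
T_eq = 1309 / (5.19 - log10(214.01)) - 273.15
T_eq = 184.6118 deg C
Convert to K: 184.6118 + 273.15 = 457.76 K
T_eq = 457.76 K


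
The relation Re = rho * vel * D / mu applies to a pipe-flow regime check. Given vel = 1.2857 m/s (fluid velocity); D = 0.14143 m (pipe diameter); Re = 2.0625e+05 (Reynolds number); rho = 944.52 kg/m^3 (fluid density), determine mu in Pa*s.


mu = rho * vel * D / Re
mu = 944.52 * 1.2857 * 0.14143 / 2.0625e+05
mu = 0.00083272 Pa*s


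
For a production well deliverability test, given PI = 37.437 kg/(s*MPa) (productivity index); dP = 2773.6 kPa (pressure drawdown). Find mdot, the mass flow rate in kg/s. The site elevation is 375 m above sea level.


mdot = PI * dP / 1000
mdot = 37.437 * 2773.6 / 1000
mdot = 103.84 kg/s


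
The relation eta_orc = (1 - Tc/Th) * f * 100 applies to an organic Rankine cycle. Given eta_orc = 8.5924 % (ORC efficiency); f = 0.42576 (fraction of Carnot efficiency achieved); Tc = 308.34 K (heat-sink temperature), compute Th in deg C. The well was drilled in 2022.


Th = Tc / (1 - (eta_orc/100)/f)
Th = 308.34 / (1 - (8.5924/100)/0.42576)
Th = 386.3006 K
Convert to deg C: 386.3006 - 273.15 = 113.15 deg C
Th = 113.15 deg C


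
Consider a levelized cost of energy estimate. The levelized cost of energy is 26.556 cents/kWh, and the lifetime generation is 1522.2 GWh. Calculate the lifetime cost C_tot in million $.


C_tot = LCOE / 100 * E_tot
C_tot = 26.556 / 100 * 1522.2
C_tot = 404.24 million $


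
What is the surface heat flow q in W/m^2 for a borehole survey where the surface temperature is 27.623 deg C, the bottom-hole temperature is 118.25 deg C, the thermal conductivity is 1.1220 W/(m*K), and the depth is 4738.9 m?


Step 1: grad = (T_d - T_surf)/d * 1000 = (118.25 - 27.623)/4738.9 * 1000 = 19.12406 deg C/km
Step 2: q = k * grad / 1000 = 1.122 * 19.12406 / 1000 = 0.021457 W/m^2
q = 0.021457 W/m^2


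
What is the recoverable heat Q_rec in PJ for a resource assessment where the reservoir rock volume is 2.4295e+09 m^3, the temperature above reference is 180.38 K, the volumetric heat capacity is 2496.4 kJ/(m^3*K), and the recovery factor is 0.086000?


Step 1: Q_s = Vr*rhoc*dT/1e12 = 2.4295e+09*2496.4*180.38/1e12 = 1094.005 PJ
Step 2: Q_rec = Q_s * RF = 1094.005 * 0.086 = 94.084 PJ
Q_rec = 94.084 PJ


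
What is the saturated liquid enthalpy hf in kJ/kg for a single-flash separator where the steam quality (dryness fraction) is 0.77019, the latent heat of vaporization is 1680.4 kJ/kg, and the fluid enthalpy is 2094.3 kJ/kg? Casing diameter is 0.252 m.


hf = h - x * hfg
hf = 2094.3 - 0.77019 * 1680.4
hf = 800.07 kJ/kg


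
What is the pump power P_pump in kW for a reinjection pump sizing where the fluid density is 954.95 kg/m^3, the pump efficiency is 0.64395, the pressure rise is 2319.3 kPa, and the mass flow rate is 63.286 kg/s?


P_pump = mdot * dP / (rho * eta)
P_pump = 63.286 * 2319.3 / (954.95 * 0.64395)
P_pump = 238.69 kW


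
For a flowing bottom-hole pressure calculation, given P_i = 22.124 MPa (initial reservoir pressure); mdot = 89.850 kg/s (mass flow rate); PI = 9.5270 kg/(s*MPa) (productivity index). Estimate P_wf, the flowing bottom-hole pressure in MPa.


P_wf = P_i - mdot / PI
P_wf = 22.124 - 89.850 / 9.5270
P_wf = 12.693 MPa


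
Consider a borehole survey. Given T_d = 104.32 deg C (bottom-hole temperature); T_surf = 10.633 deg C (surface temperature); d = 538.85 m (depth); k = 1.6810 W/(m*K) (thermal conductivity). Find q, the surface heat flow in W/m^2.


Step 1: grad = (T_d - T_surf)/d * 1000 = (104.32 - 10.633)/538.85 * 1000 = 173.8647 deg C/km
Step 2: q = k * grad / 1000 = 1.681 * 173.8647 / 1000 = 0.29227 W/m^2
q = 0.29227 W/m^2


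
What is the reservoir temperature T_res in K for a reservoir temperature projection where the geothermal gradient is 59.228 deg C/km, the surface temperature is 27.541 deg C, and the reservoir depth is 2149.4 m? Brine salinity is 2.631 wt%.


T_res = T_surf + grad * d / 1000
T_res = 27.541 + 59.228 * 2149.4 / 1000
T_res = 154.8457 deg C
Convert to K: 154.8457 + 273.15 = 428.00 K
T_res = 428.00 K


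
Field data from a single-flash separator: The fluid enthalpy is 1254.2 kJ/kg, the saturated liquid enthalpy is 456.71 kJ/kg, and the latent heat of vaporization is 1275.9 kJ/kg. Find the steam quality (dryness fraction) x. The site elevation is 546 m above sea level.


x = (h - hf) / hfg
x = (1254.2 - 456.71) / 1275.9
x = 0.62504


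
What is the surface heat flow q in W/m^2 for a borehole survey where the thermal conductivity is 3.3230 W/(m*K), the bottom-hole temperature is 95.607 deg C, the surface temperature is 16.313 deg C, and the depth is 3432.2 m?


Step 1: grad = (T_d - T_surf)/d * 1000 = (95.607 - 16.313)/3432.2 * 1000 = 23.10297 deg C/km
Step 2: q = k * grad / 1000 = 3.323 * 23.10297 / 1000 = 0.076771 W/m^2
q = 0.076771 W/m^2


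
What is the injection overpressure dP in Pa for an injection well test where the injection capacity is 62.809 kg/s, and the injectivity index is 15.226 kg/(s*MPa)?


dP = mdot * 1000 / II
dP = 62.809 * 1000 / 15.226
dP = 4125.115 kPa
Convert: 4125.115 kPa * 1000.0 = 4.1251e+06 Pa
dP = 4.1251e+06 Pa


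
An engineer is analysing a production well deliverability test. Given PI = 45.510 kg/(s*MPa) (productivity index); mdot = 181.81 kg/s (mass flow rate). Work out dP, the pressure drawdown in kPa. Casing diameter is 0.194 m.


dP = mdot * 1000 / PI
dP = 181.81 * 1000 / 45.510
dP = 3994.9 kPa


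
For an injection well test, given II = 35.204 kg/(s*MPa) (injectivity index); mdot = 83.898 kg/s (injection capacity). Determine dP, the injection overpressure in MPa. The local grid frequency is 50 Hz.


dP = mdot * 1000 / II
dP = 83.898 * 1000 / 35.204
dP = 2383.195 kPa
Convert: 2383.195 kPa * 0.001 = 2.3832 MPa
dP = 2.3832 MPa


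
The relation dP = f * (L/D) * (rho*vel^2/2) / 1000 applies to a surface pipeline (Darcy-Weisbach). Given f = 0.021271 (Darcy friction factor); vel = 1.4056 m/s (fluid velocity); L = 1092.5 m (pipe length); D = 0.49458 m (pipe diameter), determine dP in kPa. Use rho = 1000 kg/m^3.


dP = f * (L/D) * (rho*vel^2/2) / 1000
dP = 0.021271 * (1092.5/0.49458) * (1000*1.4056^2/2) / 1000
dP = 46.416 kPa


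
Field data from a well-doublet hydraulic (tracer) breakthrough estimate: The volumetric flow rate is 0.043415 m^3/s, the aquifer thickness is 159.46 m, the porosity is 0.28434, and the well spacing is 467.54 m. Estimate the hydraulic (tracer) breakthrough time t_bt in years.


t_bt = pi * hr * phi * L^2 / (3 * Qv) / (365.25*86400)
t_bt = pi * 159.46 * 0.28434 * 467.54^2 / (3 * 0.043415) / (365.25*86400)
t_bt = 7.5755 years


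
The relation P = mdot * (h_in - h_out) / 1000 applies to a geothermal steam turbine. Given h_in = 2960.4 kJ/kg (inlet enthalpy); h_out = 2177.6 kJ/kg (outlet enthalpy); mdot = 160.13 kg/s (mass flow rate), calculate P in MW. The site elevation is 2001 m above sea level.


P = mdot * (h_in - h_out) / 1000
P = 160.13 * (2960.4 - 2177.6) / 1000
P = 125.35 MW


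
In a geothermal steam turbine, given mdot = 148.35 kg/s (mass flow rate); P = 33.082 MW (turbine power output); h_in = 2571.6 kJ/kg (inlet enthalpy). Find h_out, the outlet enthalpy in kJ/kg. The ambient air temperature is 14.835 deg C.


h_out = h_in - P * 1000 / mdot
h_out = 2571.6 - 33.082 * 1000 / 148.35
h_out = 2348.6 kJ/kg


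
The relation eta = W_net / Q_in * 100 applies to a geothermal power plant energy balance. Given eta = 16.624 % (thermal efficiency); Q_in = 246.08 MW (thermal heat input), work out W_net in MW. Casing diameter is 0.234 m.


W_net = eta / 100 * Q_in
W_net = 16.624 / 100 * 246.08
W_net = 40.908 MW


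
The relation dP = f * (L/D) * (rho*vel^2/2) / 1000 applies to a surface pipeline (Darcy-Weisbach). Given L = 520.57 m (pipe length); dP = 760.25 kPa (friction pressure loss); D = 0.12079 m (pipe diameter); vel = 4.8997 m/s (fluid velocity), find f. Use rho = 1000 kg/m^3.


f = dP*1000 / ((L/D)*(rho*vel^2/2))
f = 760.25*1000 / ((520.57/0.12079)*(1000*4.8997^2/2))
f = 0.014696


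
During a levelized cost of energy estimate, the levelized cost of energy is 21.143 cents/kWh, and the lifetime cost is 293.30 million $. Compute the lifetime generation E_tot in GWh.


E_tot = C_tot / LCOE * 100
E_tot = 293.30 / 21.143 * 100
E_tot = 1387.2 GWh


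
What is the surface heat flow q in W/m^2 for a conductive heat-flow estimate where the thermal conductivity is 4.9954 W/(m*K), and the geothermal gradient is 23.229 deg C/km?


q = k * grad / 1000
q = 4.9954 * 23.229 / 1000
q = 0.11604 W/m^2


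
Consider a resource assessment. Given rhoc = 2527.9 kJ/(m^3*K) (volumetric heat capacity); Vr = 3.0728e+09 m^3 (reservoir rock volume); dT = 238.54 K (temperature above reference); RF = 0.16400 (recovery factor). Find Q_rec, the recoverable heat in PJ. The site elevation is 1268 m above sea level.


Step 1: Q_s = Vr*rhoc*dT/1e12 = 3.0728e+09*2527.9*238.54/1e12 = 1852.915 PJ
Step 2: Q_rec = Q_s * RF = 1852.915 * 0.164 = 303.88 PJ
Q_rec = 303.88 PJ


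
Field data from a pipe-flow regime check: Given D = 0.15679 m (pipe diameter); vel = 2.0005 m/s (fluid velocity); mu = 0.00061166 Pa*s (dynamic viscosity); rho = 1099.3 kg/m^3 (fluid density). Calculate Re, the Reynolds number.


Re = rho * vel * D / mu
Re = 1099.3 * 2.0005 * 0.15679 / 0.00061166
Re = 5.6372e+05


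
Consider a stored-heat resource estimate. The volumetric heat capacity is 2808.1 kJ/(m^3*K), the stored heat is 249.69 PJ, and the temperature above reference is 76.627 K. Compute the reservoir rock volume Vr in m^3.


Vr = Q_s * 1e12 / (rhoc * dT)
Vr = 249.69 * 1e12 / (2808.1 * 76.627)
Vr = 1.1604e+09 m^3


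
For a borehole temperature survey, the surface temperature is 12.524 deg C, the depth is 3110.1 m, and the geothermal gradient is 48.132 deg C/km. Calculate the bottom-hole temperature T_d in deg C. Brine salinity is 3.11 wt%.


T_d = T_surf + grad * d / 1000
T_d = 12.524 + 48.132 * 3110.1 / 1000
T_d = 162.22 deg C


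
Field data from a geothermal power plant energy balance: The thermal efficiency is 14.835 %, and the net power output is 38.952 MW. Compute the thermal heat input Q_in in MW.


Q_in = W_net / (eta / 100)
Q_in = 38.952 / (14.835 / 100)
Q_in = 262.57 MW


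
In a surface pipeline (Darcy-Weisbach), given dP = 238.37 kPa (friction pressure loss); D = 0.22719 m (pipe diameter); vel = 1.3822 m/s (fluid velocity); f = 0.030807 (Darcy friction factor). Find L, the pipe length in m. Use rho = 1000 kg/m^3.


L = dP*1000*D / (f*rho*vel^2/2)
L = 238.37*1000*0.22719 / (0.030807*1000*1.3822^2/2)
L = 1840.3 m


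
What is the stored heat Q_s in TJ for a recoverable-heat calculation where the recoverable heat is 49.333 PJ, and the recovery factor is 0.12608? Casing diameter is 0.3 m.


Q_s = Q_rec / RF
Q_s = 49.333 / 0.12608
Q_s = 391.2833 PJ
Convert: 391.2833 PJ * 1000.0 = 3.9128e+05 TJ
Q_s = 3.9128e+05 TJ


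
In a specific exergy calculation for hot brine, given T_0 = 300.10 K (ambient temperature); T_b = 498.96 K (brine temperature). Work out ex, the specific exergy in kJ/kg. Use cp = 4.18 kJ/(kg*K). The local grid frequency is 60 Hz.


ex = cp * ((T_b - T_0) - T_0 * ln(T_b/T_0))
ex = 4.18 * ((498.96 - 300.10) - 300.10 * ln(498.96/300.10))
ex = 193.48 kJ/kg


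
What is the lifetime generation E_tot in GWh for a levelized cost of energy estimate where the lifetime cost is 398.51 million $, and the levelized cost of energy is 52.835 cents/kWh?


E_tot = C_tot / LCOE * 100
E_tot = 398.51 / 52.835 * 100
E_tot = 754.25 GWh


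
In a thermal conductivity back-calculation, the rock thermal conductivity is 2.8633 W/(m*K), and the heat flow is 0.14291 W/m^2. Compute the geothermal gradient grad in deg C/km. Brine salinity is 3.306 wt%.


grad = q / k * 1000
grad = 0.14291 / 2.8633 * 1000
grad = 49.911 deg C/km


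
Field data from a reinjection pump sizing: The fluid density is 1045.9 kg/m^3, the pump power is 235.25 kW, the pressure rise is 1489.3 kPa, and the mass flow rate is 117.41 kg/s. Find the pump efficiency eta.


eta = mdot * dP / (rho * P_pump)
eta = 117.41 * 1489.3 / (1045.9 * 235.25)
eta = 0.71067


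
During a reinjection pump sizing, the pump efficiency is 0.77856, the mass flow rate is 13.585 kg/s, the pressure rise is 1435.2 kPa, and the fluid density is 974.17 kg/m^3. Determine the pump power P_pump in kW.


P_pump = mdot * dP / (rho * eta)
P_pump = 13.585 * 1435.2 / (974.17 * 0.77856)
P_pump = 25.707 kW


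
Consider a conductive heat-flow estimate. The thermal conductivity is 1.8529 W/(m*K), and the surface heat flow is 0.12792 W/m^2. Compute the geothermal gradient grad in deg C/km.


grad = q * 1000 / k
grad = 0.12792 * 1000 / 1.8529
grad = 69.038 deg C/km


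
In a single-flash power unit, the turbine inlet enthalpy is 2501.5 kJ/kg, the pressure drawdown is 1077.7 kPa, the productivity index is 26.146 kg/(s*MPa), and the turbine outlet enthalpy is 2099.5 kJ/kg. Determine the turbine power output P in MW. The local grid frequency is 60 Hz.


Step 1: mdot = PI * dP / 1000 = 26.146 * 1077.7 / 1000 = 28.17754 kg/s
Step 2: P = mdot*(h_in - h_out)/1000 = 28.17754*(2501.5 - 2099.5)/1000 = 11.327 MW
P = 11.327 MW


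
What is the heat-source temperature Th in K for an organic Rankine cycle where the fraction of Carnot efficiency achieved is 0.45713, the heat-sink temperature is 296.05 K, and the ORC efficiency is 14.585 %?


Th = Tc / (1 - (eta_orc/100)/f)
Th = 296.05 / (1 - (14.585/100)/0.45713)
Th = 434.76 K


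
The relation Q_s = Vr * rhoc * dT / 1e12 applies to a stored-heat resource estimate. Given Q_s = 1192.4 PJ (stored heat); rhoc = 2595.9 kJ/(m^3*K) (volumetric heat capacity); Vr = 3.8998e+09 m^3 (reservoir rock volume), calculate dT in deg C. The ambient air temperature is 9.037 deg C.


dT = Q_s * 1e12 / (Vr * rhoc)
dT = 1192.4 * 1e12 / (3.8998e+09 * 2595.9)
dT = 117.7855 K
Convert (temperature difference, 1 K = 1 deg C): 117.7855 K = 117.7855 deg C
dT = 117.79 deg C


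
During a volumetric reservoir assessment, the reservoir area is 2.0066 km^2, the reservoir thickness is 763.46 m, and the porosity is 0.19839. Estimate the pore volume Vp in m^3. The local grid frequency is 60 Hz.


Vp = A * 1e6 * hr * phi
Vp = 2.0066 * 1e6 * 763.46 * 0.19839
Vp = 3.0393e+08 m^3


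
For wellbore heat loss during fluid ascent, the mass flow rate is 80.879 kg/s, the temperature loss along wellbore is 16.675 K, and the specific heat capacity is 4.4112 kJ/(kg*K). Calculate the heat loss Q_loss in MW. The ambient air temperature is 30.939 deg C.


Q_loss = mdot * cp * dT
Q_loss = 80.879 * 4.4112 * 16.675
Q_loss = 5949.197 kW
Convert: 5949.197 kW * 0.001 = 5.9492 MW
Q_loss = 5.9492 MW


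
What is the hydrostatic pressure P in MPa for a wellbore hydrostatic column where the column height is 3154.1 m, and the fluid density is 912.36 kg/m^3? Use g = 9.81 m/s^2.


P = rho * g * h / 1e6
P = 912.36 * 9.81 * 3154.1 / 1e6
P = 28.230 MPa


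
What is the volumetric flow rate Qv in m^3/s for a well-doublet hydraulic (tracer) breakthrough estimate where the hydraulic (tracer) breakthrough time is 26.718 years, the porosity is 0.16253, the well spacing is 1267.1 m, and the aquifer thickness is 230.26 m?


Qv = pi*hr*phi*L^2 / (3*t_bt*365.25*86400)
Qv = pi*230.26*0.16253*1267.1^2 / (3*26.718*365.25*86400)
Qv = 0.074627 m^3/s


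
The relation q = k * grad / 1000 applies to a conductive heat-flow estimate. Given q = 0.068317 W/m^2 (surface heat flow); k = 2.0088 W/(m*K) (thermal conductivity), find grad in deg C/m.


grad = q * 1000 / k
grad = 0.068317 * 1000 / 2.0088
grad = 34.00886 deg C/km
Convert: 34.00886 deg C/km * 0.001 = 0.034009 deg C/m
grad = 0.034009 deg C/m


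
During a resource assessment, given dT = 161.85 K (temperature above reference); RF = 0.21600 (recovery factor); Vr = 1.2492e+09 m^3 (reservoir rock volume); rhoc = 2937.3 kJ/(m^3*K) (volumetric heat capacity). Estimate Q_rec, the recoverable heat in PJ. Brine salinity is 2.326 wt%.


Step 1: Q_s = Vr*rhoc*dT/1e12 = 1.2492e+09*2937.3*161.85/1e12 = 593.8722 PJ
Step 2: Q_rec = Q_s * RF = 593.8722 * 0.216 = 128.28 PJ
Q_rec = 128.28 PJ


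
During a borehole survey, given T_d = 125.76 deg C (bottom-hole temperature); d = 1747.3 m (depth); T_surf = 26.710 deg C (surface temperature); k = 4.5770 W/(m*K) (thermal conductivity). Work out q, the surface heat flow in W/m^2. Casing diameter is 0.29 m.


Step 1: grad = (T_d - T_surf)/d * 1000 = (125.76 - 26.71)/1747.3 * 1000 = 56.68746 deg C/km
Step 2: q = k * grad / 1000 = 4.577 * 56.68746 / 1000 = 0.25946 W/m^2
q = 0.25946 W/m^2


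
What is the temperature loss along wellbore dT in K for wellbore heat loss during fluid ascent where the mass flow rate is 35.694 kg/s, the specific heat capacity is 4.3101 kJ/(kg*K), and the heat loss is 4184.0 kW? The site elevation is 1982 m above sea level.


dT = Q_loss / (mdot * cp)
dT = 4184.0 / (35.694 * 4.3101)
dT = 27.196 K


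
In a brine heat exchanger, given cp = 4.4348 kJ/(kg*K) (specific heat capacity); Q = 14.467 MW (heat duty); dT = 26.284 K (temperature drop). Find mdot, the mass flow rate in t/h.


mdot = Q * 1000 / (cp * dT)
mdot = 14.467 * 1000 / (4.4348 * 26.284)
mdot = 124.1118 kg/s
Convert: 124.1118 kg/s * 3.6 = 446.80 t/h
mdot = 446.80 t/h


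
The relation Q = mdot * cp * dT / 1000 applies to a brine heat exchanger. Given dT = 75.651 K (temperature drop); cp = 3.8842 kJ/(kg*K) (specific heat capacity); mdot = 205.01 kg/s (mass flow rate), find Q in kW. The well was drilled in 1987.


Q = mdot * cp * dT / 1000
Q = 205.01 * 3.8842 * 75.651 / 1000
Q = 60.24088 MW
Convert: 60.24088 MW * 1000.0 = 60241 kW
Q = 60241 kW


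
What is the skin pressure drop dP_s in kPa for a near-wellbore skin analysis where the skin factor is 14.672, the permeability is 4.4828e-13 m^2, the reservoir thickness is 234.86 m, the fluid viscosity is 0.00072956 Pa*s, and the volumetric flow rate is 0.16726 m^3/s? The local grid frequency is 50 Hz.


dP_s = S * q * mu / (2*pi*k*hr) / 1000
dP_s = 14.672 * 0.16726 * 0.00072956 / (2*pi*4.4828e-13*234.86) / 1000
dP_s = 2706.5 kPa


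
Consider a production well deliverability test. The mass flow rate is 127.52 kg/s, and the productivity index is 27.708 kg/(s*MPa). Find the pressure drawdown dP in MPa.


dP = mdot * 1000 / PI
dP = 127.52 * 1000 / 27.708
dP = 4602.281 kPa
Convert: 4602.281 kPa * 0.001 = 4.6023 MPa
dP = 4.6023 MPa


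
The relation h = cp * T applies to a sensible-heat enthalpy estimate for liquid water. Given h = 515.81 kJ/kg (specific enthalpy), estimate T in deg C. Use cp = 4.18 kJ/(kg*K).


T = h / cp
T = 515.81 / 4.18
T = 123.40 deg C


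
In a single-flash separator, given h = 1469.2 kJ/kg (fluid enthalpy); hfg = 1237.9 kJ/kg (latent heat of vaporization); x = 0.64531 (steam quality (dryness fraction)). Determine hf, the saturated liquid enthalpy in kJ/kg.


hf = h - x * hfg
hf = 1469.2 - 0.64531 * 1237.9
hf = 670.37 kJ/kg


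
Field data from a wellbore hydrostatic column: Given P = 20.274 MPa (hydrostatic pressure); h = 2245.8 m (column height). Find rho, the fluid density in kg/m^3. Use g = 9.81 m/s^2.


rho = P * 1e6 / (g * h)
rho = 20.274 * 1e6 / (9.81 * 2245.8)
rho = 920.24 kg/m^3


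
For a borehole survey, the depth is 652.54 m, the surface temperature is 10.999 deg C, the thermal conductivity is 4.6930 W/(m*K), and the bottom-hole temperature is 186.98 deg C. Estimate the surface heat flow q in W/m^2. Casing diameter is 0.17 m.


Step 1: grad = (T_d - T_surf)/d * 1000 = (186.98 - 10.999)/652.54 * 1000 = 269.6861 deg C/km
Step 2: q = k * grad / 1000 = 4.693 * 269.6861 / 1000 = 1.2656 W/m^2
q = 1.2656 W/m^2


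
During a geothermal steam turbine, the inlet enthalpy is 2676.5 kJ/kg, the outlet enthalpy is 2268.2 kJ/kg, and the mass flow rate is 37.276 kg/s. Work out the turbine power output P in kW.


P = mdot * (h_in - h_out) / 1000
P = 37.276 * (2676.5 - 2268.2) / 1000
P = 15.21979 MW
Convert: 15.21979 MW * 1000.0 = 15220 kW
P = 15220 kW


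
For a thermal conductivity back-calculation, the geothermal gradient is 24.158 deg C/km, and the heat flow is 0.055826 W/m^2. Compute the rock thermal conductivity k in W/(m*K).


k = q / (grad / 1000)
k = 0.055826 / (24.158 / 1000)
k = 2.3109 W/(m*K)


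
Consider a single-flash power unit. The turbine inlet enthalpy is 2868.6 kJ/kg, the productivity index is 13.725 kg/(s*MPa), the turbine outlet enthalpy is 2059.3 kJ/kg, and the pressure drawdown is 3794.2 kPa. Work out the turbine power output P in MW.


Step 1: mdot = PI * dP / 1000 = 13.725 * 3794.2 / 1000 = 52.07540 kg/s
Step 2: P = mdot*(h_in - h_out)/1000 = 52.07540*(2868.6 - 2059.3)/1000 = 42.145 MW
P = 42.145 MW


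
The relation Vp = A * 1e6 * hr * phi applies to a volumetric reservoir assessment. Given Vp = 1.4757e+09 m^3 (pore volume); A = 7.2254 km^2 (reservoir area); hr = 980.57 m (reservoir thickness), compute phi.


phi = Vp / (A * 1e6 * hr)
phi = 1.4757e+09 / (7.2254 * 1e6 * 980.57)
phi = 0.20828


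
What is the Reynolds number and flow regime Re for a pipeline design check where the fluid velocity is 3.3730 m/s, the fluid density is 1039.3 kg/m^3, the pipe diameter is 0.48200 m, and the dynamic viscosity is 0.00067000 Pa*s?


Step 1: Re = rho*vel*D/mu = 1039.3*3.373*0.482/0.00067 = 2.5219e+06
Step 2: Re = 2.5219e+06 > 4000, so flow is turbulent.
Re = 2.5219e+06 (turbulent)


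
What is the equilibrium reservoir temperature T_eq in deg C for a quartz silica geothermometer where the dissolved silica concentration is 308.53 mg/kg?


T_eq = 1309 / (5.19 - log10(SiO2)) - 273.15
T_eq = 1309 / (5.19 - log10(308.53)) - 273.15
T_eq = 211.54 deg C


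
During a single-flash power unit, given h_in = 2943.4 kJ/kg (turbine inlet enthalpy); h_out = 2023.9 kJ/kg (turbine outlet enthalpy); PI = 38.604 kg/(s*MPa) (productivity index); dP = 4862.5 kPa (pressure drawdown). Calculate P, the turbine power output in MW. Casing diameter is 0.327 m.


Step 1: mdot = PI * dP / 1000 = 38.604 * 4862.5 / 1000 = 187.7119 kg/s
Step 2: P = mdot*(h_in - h_out)/1000 = 187.7119*(2943.4 - 2023.9)/1000 = 172.60 MW
P = 172.60 MW


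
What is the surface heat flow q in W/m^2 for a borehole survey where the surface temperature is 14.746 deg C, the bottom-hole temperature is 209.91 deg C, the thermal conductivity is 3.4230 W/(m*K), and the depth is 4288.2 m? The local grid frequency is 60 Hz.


Step 1: grad = (T_d - T_surf)/d * 1000 = (209.91 - 14.746)/4288.2 * 1000 = 45.51187 deg C/km
Step 2: q = k * grad / 1000 = 3.423 * 45.51187 / 1000 = 0.15579 W/m^2
q = 0.15579 W/m^2


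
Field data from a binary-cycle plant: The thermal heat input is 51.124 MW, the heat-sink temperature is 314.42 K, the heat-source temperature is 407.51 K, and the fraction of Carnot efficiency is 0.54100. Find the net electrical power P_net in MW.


Step 1: eta = (1 - Tc/Th)*f = (1 - 314.42/407.51)*0.541 = 0.1235839
Step 2: P_net = eta * Q_in = 0.1235839 * 51.124 = 6.3181 MW
P_net = 6.3181 MW


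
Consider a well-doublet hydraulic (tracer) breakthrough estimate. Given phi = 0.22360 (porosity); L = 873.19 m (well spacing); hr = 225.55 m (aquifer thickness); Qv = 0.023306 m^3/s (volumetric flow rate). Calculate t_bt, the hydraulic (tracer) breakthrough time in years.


t_bt = pi * hr * phi * L^2 / (3 * Qv) / (365.25*86400)
t_bt = pi * 225.55 * 0.22360 * 873.19^2 / (3 * 0.023306) / (365.25*86400)
t_bt = 54.751 years


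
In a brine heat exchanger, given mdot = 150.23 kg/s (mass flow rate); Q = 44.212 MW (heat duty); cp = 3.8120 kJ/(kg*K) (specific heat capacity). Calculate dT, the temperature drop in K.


dT = Q * 1000 / (mdot * cp)
dT = 44.212 * 1000 / (150.23 * 3.8120)
dT = 77.202 K


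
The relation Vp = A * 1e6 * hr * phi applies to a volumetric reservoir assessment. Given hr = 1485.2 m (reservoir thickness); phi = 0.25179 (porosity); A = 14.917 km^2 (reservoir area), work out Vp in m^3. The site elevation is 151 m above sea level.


Vp = A * 1e6 * hr * phi
Vp = 14.917 * 1e6 * 1485.2 * 0.25179
Vp = 5.5783e+09 m^3


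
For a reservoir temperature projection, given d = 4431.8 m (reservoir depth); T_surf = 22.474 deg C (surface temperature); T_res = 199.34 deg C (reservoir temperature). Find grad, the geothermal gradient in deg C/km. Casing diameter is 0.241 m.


grad = (T_res - T_surf) / d * 1000
grad = (199.34 - 22.474) / 4431.8 * 1000
grad = 39.908 deg C/km


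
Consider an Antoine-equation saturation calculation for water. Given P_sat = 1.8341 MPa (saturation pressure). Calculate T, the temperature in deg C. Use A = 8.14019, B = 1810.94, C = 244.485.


T = B / (A - log10(P_sat * 760 / 0.101325)) - C
T = 1810.94 / (8.14019 - log10(1.8341 * 760 / 0.101325)) - 244.485
T = 208.06 deg C


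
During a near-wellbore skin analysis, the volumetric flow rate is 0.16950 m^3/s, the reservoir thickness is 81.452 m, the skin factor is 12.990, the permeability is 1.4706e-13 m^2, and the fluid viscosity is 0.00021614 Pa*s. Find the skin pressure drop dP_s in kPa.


dP_s = S * q * mu / (2*pi*k*hr) / 1000
dP_s = 12.990 * 0.16950 * 0.00021614 / (2*pi*1.4706e-13*81.452) / 1000
dP_s = 6323.2 kPa


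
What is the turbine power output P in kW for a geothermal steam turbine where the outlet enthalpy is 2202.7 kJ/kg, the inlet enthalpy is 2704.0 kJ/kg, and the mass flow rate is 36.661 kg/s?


P = mdot * (h_in - h_out) / 1000
P = 36.661 * (2704.0 - 2202.7) / 1000
P = 18.37816 MW
Convert: 18.37816 MW * 1000.0 = 18378 kW
P = 18378 kW


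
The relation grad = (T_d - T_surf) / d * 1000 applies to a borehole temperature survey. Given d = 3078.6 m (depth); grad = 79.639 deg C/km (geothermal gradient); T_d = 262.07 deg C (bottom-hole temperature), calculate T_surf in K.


T_surf = T_d - grad * d / 1000
T_surf = 262.07 - 79.639 * 3078.6 / 1000
T_surf = 16.89337 deg C
Convert to K: 16.89337 + 273.15 = 290.04 K
T_surf = 290.04 K


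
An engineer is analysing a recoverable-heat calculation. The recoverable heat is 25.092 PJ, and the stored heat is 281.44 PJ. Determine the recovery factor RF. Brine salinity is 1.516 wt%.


RF = Q_rec / Q_s
RF = 25.092 / 281.44
RF = 0.089156


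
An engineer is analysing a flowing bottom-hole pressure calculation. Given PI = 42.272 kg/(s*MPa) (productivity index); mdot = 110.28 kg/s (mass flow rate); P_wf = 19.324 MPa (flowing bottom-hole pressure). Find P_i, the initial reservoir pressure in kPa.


P_i = P_wf + mdot / PI
P_i = 19.324 + 110.28 / 42.272
P_i = 21.93282 MPa
Convert: 21.93282 MPa * 1000.0 = 21933 kPa
P_i = 21933 kPa


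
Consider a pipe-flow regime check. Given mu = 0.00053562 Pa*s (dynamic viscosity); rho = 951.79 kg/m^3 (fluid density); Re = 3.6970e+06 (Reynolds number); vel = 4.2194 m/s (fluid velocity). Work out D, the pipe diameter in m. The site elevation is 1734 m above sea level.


D = Re * mu / (rho * vel)
D = 3.6970e+06 * 0.00053562 / (951.79 * 4.2194)
D = 0.49308 m


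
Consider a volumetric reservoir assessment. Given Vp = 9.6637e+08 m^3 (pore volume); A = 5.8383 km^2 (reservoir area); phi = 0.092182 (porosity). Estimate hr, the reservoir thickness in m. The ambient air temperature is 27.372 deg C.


hr = Vp / (A * 1e6 * phi)
hr = 9.6637e+08 / (5.8383 * 1e6 * 0.092182)
hr = 1795.6 m


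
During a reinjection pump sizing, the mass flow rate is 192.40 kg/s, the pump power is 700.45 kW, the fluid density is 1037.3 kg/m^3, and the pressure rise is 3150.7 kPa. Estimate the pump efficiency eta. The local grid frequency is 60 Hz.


eta = mdot * dP / (rho * P_pump)
eta = 192.40 * 3150.7 / (1037.3 * 700.45)
eta = 0.83432


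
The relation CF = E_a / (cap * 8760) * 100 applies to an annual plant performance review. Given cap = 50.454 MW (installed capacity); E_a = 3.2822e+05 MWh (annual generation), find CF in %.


CF = E_a / (cap * 8760) * 100
CF = 3.2822e+05 / (50.454 * 8760) * 100
CF = 74.262 %


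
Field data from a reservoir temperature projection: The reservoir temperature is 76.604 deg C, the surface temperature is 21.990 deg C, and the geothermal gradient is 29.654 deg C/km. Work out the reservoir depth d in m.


d = (T_res - T_surf) / grad * 1000
d = (76.604 - 21.990) / 29.654 * 1000
d = 1841.7 m


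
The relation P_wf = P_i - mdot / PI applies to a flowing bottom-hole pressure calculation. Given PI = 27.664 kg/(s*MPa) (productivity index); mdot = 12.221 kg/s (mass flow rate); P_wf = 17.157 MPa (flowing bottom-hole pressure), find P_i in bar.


P_i = P_wf + mdot / PI
P_i = 17.157 + 12.221 / 27.664
P_i = 17.59877 MPa
Convert: 17.59877 MPa * 10.0 = 175.99 bar
P_i = 175.99 bar


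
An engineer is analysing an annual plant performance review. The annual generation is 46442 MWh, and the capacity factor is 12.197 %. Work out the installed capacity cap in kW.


cap = E_a / (CF/100 * 8760)
cap = 46442 / (12.197/100 * 8760)
cap = 43.46641 MW
Convert: 43.46641 MW * 1000.0 = 43466 kW
cap = 43466 kW


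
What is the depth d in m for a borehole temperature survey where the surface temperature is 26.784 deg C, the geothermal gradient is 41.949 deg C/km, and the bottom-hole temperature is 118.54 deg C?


d = (T_d - T_surf) / grad * 1000
d = (118.54 - 26.784) / 41.949 * 1000
d = 2187.3 m


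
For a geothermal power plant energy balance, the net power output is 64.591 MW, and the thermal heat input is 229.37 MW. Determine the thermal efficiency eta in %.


eta = W_net / Q_in * 100
eta = 64.591 / 229.37 * 100
eta = 28.160 %


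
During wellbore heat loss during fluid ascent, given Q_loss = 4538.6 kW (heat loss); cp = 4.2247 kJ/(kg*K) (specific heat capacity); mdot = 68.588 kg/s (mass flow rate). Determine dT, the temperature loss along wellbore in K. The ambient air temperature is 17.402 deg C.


dT = Q_loss / (mdot * cp)
dT = 4538.6 / (68.588 * 4.2247)
dT = 15.663 K


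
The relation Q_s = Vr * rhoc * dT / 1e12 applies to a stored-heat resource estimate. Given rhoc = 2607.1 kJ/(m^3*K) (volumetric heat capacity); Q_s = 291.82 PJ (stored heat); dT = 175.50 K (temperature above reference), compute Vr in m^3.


Vr = Q_s * 1e12 / (rhoc * dT)
Vr = 291.82 * 1e12 / (2607.1 * 175.50)
Vr = 6.3779e+08 m^3


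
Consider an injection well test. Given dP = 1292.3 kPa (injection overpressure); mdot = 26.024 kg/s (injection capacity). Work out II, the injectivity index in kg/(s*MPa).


II = mdot * 1000 / dP
II = 26.024 * 1000 / 1292.3
II = 20.138 kg/(s*MPa)


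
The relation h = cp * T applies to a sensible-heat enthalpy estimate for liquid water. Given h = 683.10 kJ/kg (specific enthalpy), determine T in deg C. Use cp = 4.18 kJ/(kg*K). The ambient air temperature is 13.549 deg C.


T = h / cp
T = 683.10 / 4.18
T = 163.42 deg C


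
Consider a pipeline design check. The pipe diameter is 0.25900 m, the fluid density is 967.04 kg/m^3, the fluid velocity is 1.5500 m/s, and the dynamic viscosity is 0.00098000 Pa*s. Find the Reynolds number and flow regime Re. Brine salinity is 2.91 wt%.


Step 1: Re = rho*vel*D/mu = 967.04*1.55*0.259/0.00098 = 3.9614e+05
Step 2: Re = 3.9614e+05 > 4000, so flow is turbulent.
Re = 3.9614e+05 (turbulent)


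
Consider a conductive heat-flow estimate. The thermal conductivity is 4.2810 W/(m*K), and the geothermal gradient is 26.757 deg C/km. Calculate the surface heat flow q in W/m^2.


q = k * grad / 1000
q = 4.2810 * 26.757 / 1000
q = 0.11455 W/m^2


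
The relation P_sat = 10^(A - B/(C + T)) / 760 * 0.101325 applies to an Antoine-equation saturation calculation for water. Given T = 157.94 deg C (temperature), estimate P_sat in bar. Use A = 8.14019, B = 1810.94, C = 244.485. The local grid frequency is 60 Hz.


P_sat = 10^(A - B/(C + T)) / 760 * 0.101325
P_sat = 10^(8.14019 - 1810.94/(244.485 + 157.94)) / 760 * 0.101325
P_sat = 0.5821363 MPa
Convert: 0.5821363 MPa * 10.0 = 5.8214 bar
P_sat = 5.8214 bar


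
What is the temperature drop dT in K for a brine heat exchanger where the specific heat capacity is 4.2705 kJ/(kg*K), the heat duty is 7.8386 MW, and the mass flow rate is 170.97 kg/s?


dT = Q * 1000 / (mdot * cp)
dT = 7.8386 * 1000 / (170.97 * 4.2705)
dT = 10.736 K


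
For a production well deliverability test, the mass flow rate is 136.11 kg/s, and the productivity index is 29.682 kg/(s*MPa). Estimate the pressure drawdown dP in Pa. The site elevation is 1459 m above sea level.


dP = mdot * 1000 / PI
dP = 136.11 * 1000 / 29.682
dP = 4585.607 kPa
Convert: 4585.607 kPa * 1000.0 = 4.5856e+06 Pa
dP = 4.5856e+06 Pa


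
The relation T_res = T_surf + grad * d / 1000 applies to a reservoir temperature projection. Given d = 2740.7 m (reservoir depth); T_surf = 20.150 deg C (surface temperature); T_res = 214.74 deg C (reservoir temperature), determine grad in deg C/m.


grad = (T_res - T_surf) / d * 1000
grad = (214.74 - 20.150) / 2740.7 * 1000
grad = 71.00011 deg C/km
Convert: 71.00011 deg C/km * 0.001 = 0.071000 deg C/m
grad = 0.071000 deg C/m


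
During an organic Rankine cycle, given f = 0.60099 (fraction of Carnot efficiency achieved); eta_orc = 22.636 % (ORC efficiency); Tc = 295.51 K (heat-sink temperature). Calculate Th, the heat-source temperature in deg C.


Th = Tc / (1 - (eta_orc/100)/f)
Th = 295.51 / (1 - (22.636/100)/0.60099)
Th = 474.0639 K
Convert to deg C: 474.0639 - 273.15 = 200.91 deg C
Th = 200.91 deg C


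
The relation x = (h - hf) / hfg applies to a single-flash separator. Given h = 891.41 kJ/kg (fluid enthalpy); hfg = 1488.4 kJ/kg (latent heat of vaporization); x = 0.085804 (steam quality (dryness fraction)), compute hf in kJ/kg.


hf = h - x * hfg
hf = 891.41 - 0.085804 * 1488.4
hf = 763.70 kJ/kg


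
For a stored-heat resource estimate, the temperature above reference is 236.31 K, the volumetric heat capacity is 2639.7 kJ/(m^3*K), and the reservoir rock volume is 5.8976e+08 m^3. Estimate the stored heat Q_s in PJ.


Q_s = Vr * rhoc * dT / 1e12
Q_s = 5.8976e+08 * 2639.7 * 236.31 / 1e12
Q_s = 367.88 PJ


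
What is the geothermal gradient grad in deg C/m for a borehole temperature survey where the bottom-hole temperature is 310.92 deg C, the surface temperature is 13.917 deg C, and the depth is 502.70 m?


grad = (T_d - T_surf) / d * 1000
grad = (310.92 - 13.917) / 502.70 * 1000
grad = 590.8156 deg C/km
Convert: 590.8156 deg C/km * 0.001 = 0.59082 deg C/m
grad = 0.59082 deg C/m


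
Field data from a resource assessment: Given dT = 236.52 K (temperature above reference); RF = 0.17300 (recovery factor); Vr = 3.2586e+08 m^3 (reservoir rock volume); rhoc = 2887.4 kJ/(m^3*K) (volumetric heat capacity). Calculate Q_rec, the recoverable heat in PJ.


Step 1: Q_s = Vr*rhoc*dT/1e12 = 3.2586e+08*2887.4*236.52/1e12 = 222.5389 PJ
Step 2: Q_rec = Q_s * RF = 222.5389 * 0.173 = 38.499 PJ
Q_rec = 38.499 PJ
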